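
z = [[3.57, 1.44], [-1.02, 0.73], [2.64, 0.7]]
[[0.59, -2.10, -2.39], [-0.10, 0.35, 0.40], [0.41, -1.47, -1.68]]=z@ [[0.14,-0.50,-0.57], [0.06,-0.22,-0.25]]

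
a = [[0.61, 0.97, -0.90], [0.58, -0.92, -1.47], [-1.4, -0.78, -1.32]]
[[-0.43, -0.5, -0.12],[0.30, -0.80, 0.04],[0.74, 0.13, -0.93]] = a@[[-0.25, -0.44, 0.50], [-0.36, 0.07, -0.18], [-0.08, 0.33, 0.28]]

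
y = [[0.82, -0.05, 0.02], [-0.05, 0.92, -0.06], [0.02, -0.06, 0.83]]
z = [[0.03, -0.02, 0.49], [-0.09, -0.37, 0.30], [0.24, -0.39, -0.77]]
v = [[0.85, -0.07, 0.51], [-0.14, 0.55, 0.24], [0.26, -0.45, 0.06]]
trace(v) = 1.46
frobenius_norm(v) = 1.28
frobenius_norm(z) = 1.13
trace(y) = 2.57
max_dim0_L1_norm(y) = 1.03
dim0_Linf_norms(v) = [0.85, 0.55, 0.51]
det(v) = 0.07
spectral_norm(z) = 1.01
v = y + z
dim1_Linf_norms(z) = [0.49, 0.37, 0.77]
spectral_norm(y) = 0.97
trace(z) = -1.11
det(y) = 0.62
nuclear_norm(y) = 2.57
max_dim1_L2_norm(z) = 0.9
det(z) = 0.07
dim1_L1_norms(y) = [0.89, 1.03, 0.91]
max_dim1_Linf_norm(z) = 0.77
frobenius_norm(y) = 1.49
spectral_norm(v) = 1.05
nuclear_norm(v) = 1.87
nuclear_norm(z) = 1.65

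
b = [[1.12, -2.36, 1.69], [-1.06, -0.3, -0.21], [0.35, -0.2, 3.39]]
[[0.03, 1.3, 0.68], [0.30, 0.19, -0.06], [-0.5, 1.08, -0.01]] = b@ [[-0.2, -0.13, 0.13], [-0.21, -0.39, -0.25], [-0.14, 0.31, -0.03]]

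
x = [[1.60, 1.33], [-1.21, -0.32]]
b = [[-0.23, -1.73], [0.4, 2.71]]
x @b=[[0.16,0.84], [0.15,1.23]]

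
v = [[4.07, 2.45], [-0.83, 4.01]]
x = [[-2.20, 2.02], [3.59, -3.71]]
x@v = [[-10.63,2.71],[17.69,-6.08]]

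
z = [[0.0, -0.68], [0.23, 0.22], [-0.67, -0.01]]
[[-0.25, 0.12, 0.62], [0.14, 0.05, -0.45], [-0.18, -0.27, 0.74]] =z @ [[0.27, 0.41, -1.09], [0.37, -0.18, -0.91]]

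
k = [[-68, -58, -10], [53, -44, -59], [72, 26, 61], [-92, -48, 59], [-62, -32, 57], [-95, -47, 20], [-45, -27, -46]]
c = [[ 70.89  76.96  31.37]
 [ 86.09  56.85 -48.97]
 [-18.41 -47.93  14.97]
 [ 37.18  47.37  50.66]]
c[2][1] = -47.93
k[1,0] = 53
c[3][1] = 47.37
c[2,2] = 14.97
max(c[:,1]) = 76.96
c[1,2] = -48.97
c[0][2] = 31.37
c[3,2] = 50.66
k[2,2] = 61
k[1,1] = -44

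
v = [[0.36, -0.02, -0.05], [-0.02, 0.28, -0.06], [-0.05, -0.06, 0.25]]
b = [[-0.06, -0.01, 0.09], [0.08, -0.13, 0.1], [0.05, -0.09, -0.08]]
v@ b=[[-0.03, 0.00, 0.03], [0.02, -0.03, 0.03], [0.01, -0.01, -0.03]]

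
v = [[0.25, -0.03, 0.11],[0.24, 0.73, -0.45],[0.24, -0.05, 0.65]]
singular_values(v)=[0.98, 0.6, 0.17]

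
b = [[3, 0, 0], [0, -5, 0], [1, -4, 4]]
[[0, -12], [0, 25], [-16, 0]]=b @ [[0, -4], [0, -5], [-4, -4]]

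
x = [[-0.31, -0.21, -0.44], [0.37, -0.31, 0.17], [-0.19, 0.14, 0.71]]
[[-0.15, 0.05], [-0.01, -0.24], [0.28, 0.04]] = x@[[-0.09, -0.28], [0.13, 0.4], [0.35, -0.10]]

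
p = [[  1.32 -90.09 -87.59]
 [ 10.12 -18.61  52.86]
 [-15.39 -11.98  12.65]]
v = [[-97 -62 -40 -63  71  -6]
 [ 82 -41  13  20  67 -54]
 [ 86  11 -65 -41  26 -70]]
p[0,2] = -87.59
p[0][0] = 1.32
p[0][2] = -87.59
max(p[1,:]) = 52.86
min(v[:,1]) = -62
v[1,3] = 20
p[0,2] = -87.59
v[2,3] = -41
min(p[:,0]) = -15.39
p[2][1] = -11.98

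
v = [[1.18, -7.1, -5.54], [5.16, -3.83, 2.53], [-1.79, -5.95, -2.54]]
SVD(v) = [[-0.80, -0.12, 0.59], [-0.25, 0.96, -0.14], [-0.55, -0.26, -0.79]] @ diag([11.231500738118244, 6.589318217715681, 2.383668726003983]) @ [[-0.11,0.88,0.46], [0.80,-0.20,0.57], [0.59,0.43,-0.68]]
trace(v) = -5.19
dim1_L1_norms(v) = [13.82, 11.52, 10.28]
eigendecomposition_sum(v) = [[1.42+0.00j, -0.12+0.00j, -1.56+0.00j],[0.65+0.00j, (-0.06+0j), (-0.71+0j)],[-1.22+0.00j, 0.11+0.00j, (1.34+0j)]] + [[(-0.12+2.13j), (-3.49-1.74j), (-1.99+1.56j)], [(2.26+0.15j), -1.89+3.67j, (1.62+2.13j)], [(-0.29+1.93j), (-3.03-1.87j), (-1.94+1.25j)]] + [[(-0.12-2.13j), -3.49+1.74j, (-1.99-1.56j)], [2.26-0.15j, (-1.89-3.67j), 1.62-2.13j], [-0.29-1.93j, -3.03+1.87j, (-1.94-1.25j)]]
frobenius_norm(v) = 13.24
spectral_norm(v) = 11.23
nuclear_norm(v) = 20.20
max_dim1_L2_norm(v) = 9.08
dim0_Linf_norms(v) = [5.16, 7.1, 5.54]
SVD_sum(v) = [[0.97, -7.87, -4.13], [0.3, -2.43, -1.28], [0.67, -5.47, -2.87]] + [[-0.62, 0.16, -0.44], [5.06, -1.26, 3.58], [-1.35, 0.34, -0.95]] + [[0.84, 0.61, -0.97], [-0.19, -0.14, 0.22], [-1.12, -0.81, 1.29]]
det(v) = 176.41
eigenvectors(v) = [[0.72+0.00j,(0.01+0.58j),(0.01-0.58j)], [(0.33+0j),(0.62+0j),(0.62-0j)], [-0.62+0.00j,(-0.04+0.53j),(-0.04-0.53j)]]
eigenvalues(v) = [(2.7+0j), (-3.95+7.05j), (-3.95-7.05j)]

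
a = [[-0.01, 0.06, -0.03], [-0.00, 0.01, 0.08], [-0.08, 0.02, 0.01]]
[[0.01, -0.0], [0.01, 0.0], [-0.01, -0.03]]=a @ [[0.14, 0.35],[0.22, 0.02],[0.14, 0.06]]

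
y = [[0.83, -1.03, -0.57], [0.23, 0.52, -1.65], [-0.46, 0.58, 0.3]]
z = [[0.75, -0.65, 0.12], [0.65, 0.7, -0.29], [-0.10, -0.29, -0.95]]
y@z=[[0.01, -1.10, 0.94], [0.68, 0.69, 1.44], [0.00, 0.62, -0.51]]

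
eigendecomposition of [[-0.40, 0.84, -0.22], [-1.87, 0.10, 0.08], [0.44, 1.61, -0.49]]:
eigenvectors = [[(0.36+0.17j), 0.36-0.17j, (0.06+0j)],[(-0.05+0.52j), (-0.05-0.52j), 0.28+0.00j],[(0.75+0j), (0.75-0j), (0.96+0j)]]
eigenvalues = [(-0.4+1.22j), (-0.4-1.22j), 0j]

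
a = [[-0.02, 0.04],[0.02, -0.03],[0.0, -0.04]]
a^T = [[-0.02, 0.02, 0.0],[0.04, -0.03, -0.04]]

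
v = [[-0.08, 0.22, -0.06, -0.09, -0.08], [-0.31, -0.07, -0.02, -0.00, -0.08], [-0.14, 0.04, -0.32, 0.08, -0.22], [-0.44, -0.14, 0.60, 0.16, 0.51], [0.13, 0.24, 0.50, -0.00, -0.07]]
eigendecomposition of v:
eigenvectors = [[0.18+0.00j, 0.22+0.06j, 0.22-0.06j, 0.22-0.07j, 0.22+0.07j], [(-0.1+0j), 0.01+0.31j, (0.01-0.31j), (0.18+0.31j), (0.18-0.31j)], [(-0.11+0j), (-0.21+0.38j), -0.21-0.38j, -0.34-0.19j, -0.34+0.19j], [-0.96+0.00j, (0.07-0.4j), 0.07+0.40j, (0.65+0j), (0.65-0j)], [(-0.13+0j), (0.71+0j), (0.71-0j), (0.18+0.46j), 0.18-0.46j]]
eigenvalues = [(0.37+0j), (-0.18+0.39j), (-0.18-0.39j), (-0.2+0.16j), (-0.2-0.16j)]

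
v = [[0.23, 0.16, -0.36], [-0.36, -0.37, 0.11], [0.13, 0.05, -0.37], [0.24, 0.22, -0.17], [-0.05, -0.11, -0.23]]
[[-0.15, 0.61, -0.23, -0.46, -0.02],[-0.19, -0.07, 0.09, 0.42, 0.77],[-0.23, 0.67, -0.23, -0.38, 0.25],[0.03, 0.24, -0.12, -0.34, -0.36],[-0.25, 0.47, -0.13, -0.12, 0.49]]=v @ [[-0.13, 0.12, 0.34, 0.95, -0.70], [0.84, -0.48, -0.38, -1.72, -1.75], [0.7, -1.84, 0.69, 1.12, -1.16]]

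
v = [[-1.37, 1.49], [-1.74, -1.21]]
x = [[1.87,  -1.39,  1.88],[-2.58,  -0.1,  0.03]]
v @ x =[[-6.41, 1.76, -2.53],[-0.13, 2.54, -3.31]]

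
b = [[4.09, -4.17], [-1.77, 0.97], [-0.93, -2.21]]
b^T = [[4.09, -1.77, -0.93], [-4.17, 0.97, -2.21]]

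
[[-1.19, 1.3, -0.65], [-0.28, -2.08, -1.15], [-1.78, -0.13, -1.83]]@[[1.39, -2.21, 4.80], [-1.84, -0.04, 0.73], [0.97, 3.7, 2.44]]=[[-4.68, 0.17, -6.35], [2.32, -3.55, -5.67], [-4.01, -2.83, -13.10]]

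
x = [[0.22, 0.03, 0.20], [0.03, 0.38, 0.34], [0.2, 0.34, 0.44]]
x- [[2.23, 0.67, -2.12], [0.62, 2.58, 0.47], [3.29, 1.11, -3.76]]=[[-2.01, -0.64, 2.32], [-0.59, -2.2, -0.13], [-3.09, -0.77, 4.2]]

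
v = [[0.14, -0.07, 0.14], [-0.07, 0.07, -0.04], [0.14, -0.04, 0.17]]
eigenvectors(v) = [[0.66, -0.74, -0.17], [-0.30, -0.46, 0.84], [0.69, 0.5, 0.52]]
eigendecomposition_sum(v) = [[0.14, -0.06, 0.15], [-0.06, 0.03, -0.07], [0.15, -0.07, 0.15]] + [[0.0, 0.0, -0.00], [0.00, 0.0, -0.00], [-0.00, -0.00, 0.00]] + [[0.0, -0.01, -0.01], [-0.01, 0.04, 0.03], [-0.01, 0.03, 0.02]]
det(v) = 0.00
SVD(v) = [[-0.66, 0.17, -0.74], [0.30, -0.84, -0.46], [-0.69, -0.52, 0.50]] @ diag([0.31948255206445597, 0.059411066704390364, 0.0011063812311536978]) @ [[-0.66, 0.3, -0.69],[0.17, -0.84, -0.52],[-0.74, -0.46, 0.50]]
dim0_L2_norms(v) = [0.21, 0.11, 0.22]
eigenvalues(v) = [0.32, 0.0, 0.06]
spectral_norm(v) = 0.32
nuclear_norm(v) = 0.38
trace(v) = 0.38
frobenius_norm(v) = 0.32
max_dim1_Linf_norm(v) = 0.17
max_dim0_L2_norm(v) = 0.22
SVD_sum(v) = [[0.14, -0.06, 0.15], [-0.06, 0.03, -0.07], [0.15, -0.07, 0.15]] + [[0.0, -0.01, -0.01], [-0.01, 0.04, 0.03], [-0.01, 0.03, 0.02]] + [[0.00,0.00,-0.00], [0.0,0.00,-0.0], [-0.00,-0.0,0.00]]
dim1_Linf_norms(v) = [0.14, 0.07, 0.17]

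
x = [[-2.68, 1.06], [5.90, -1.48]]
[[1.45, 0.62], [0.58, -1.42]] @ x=[[-0.23, 0.62],[-9.93, 2.72]]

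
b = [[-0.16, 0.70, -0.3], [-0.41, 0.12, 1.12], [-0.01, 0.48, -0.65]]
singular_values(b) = [1.4, 0.86, 0.03]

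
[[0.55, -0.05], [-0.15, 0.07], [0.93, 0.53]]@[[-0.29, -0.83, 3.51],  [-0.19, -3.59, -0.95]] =[[-0.15, -0.28, 1.98],  [0.03, -0.13, -0.59],  [-0.37, -2.67, 2.76]]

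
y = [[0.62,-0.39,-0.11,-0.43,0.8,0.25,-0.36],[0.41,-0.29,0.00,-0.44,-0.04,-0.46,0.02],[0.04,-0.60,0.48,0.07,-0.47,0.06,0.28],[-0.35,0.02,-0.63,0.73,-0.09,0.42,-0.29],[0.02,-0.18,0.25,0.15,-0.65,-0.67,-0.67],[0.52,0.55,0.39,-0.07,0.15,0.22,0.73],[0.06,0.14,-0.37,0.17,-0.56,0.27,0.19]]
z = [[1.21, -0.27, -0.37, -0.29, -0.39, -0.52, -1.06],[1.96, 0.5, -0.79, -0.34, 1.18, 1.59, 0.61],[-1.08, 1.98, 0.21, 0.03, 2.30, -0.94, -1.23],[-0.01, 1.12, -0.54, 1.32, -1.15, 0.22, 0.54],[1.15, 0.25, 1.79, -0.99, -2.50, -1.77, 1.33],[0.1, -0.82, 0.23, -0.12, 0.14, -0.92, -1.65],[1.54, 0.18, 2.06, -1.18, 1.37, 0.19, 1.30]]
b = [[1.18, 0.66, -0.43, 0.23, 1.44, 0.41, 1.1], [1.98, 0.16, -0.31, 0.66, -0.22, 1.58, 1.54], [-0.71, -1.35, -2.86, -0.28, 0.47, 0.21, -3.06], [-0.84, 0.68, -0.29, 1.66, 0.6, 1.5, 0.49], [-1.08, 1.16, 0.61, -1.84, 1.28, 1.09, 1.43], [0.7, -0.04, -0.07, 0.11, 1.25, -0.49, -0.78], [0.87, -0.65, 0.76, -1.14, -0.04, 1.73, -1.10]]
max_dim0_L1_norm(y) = 2.76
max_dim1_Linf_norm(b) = 3.06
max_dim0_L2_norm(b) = 4.13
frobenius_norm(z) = 7.93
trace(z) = 1.12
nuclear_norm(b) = 18.27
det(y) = -0.17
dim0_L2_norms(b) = [2.99, 2.13, 3.08, 2.83, 2.43, 3.06, 4.13]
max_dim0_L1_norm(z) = 9.03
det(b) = 0.82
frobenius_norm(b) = 7.96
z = b @ y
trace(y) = 1.30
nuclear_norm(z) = 17.73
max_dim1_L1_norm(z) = 9.78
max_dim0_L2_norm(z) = 4.04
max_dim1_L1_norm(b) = 8.94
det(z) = 0.01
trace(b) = -0.17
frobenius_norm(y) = 2.80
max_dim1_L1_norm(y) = 2.96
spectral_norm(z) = 4.77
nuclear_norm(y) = 6.54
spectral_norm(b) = 5.16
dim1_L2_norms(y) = [1.25, 0.81, 0.95, 1.15, 1.2, 1.15, 0.78]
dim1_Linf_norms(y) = [0.8, 0.46, 0.6, 0.73, 0.67, 0.73, 0.56]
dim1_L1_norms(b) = [5.45, 6.45, 8.94, 6.06, 8.49, 3.44, 6.29]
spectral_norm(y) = 1.62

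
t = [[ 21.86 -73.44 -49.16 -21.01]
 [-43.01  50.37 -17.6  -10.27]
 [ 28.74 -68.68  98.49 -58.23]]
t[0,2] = -49.16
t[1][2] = -17.6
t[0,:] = [21.86, -73.44, -49.16, -21.01]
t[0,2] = -49.16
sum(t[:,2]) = 31.730000000000004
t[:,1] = [-73.44, 50.37, -68.68]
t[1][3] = -10.27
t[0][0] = 21.86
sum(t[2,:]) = 0.3199999999999861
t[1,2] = -17.6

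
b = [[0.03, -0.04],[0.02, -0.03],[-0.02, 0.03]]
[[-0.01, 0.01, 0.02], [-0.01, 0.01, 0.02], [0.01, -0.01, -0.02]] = b@[[-1.00, 0.15, 0.45], [-0.47, -0.18, -0.28]]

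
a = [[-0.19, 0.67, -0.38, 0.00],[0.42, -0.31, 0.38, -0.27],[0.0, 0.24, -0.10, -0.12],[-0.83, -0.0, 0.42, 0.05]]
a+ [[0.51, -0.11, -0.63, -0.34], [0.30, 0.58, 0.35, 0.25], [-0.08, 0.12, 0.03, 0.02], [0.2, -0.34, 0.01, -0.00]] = [[0.32, 0.56, -1.01, -0.34], [0.72, 0.27, 0.73, -0.02], [-0.08, 0.36, -0.07, -0.10], [-0.63, -0.34, 0.43, 0.05]]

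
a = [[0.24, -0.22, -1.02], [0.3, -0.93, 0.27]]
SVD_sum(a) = [[0.24, -0.23, -1.02], [0.00, -0.00, -0.01]] + [[-0.0, 0.01, -0.00], [0.3, -0.93, 0.28]]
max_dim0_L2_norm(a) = 1.06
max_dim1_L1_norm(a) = 1.5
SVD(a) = [[-1.0, -0.01], [-0.01, 1.00]] @ diag([1.0707063745069743, 1.0137987273567328]) @ [[-0.23, 0.21, 0.95],[0.29, -0.92, 0.28]]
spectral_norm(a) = 1.07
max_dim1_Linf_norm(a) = 1.02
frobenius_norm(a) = 1.47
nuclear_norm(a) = 2.08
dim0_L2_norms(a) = [0.38, 0.96, 1.06]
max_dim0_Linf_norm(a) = 1.02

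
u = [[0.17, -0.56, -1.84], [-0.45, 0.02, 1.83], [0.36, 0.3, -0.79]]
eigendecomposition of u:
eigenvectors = [[-0.45, 0.86, -0.82], [0.75, -0.46, 0.57], [-0.49, 0.21, -0.11]]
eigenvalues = [-0.92, 0.02, 0.3]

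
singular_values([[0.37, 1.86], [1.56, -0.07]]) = [1.94, 1.51]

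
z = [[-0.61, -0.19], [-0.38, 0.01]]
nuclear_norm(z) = 0.84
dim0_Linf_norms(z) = [0.61, 0.19]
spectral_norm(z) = 0.74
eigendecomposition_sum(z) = [[-0.62, -0.16], [-0.33, -0.09]] + [[0.01,-0.03], [-0.05,0.10]]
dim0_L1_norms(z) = [0.99, 0.2]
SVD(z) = [[-0.87, -0.50], [-0.50, 0.87]] @ diag([0.7357821302041692, 0.10641737110178644]) @ [[0.98, 0.22], [-0.22, 0.98]]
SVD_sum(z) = [[-0.62,-0.14], [-0.36,-0.08]] + [[0.01, -0.05], [-0.02, 0.09]]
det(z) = -0.08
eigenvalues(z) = [-0.71, 0.11]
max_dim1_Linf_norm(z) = 0.61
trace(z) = -0.60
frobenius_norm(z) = 0.74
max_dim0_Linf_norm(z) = 0.61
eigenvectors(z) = [[-0.88, 0.26], [-0.47, -0.97]]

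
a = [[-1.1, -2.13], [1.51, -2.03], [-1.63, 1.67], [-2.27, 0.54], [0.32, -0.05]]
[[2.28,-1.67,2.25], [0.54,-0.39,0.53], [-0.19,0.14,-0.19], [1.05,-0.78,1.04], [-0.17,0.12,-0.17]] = a @ [[-0.64, 0.47, -0.63], [-0.74, 0.54, -0.73]]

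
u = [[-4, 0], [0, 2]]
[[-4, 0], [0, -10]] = u@[[1, 0], [0, -5]]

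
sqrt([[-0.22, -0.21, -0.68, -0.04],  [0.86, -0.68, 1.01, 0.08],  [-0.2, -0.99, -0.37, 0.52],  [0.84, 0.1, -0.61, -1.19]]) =[[0.08+0.02j, (-0.51+0j), (-0.14-0.01j), 0.17-0.02j], [0.34-0.36j, 0.44-0.05j, (1.09+0.1j), (0.06+0.43j)], [0.29+0.19j, -0.68+0.03j, 0.64-0.05j, (0.4-0.23j)], [(0.04-0.93j), (-0.22-0.13j), -0.14+0.26j, (0.06+1.11j)]]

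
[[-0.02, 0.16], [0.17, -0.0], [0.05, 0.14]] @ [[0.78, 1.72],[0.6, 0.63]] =[[0.08, 0.07], [0.13, 0.29], [0.12, 0.17]]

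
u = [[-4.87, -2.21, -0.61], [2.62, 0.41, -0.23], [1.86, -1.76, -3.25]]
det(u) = -6.134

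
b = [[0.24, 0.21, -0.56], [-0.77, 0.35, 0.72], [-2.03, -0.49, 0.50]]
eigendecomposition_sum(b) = [[(-0.41+0j), (-0.01+0j), (-0.19-0j)], [0.14-0.00j, -0j, 0.06+0.00j], [-0.64+0.00j, -0.01+0.00j, -0.29-0.00j]] + [[0.33-0.18j, 0.11-0.22j, (-0.19+0.07j)], [(-0.45+1.1j), (0.17+0.77j), 0.33-0.54j], [-0.70+0.36j, -0.24+0.46j, (0.4-0.13j)]] + [[0.33+0.18j,(0.11+0.22j),(-0.19-0.07j)],[(-0.45-1.1j),0.17-0.77j,0.33+0.54j],[-0.70-0.36j,(-0.24-0.46j),0.40+0.13j]]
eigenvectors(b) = [[-0.53+0.00j, -0.20-0.16j, -0.20+0.16j], [0.18+0.00j, (0.81+0j), 0.81-0.00j], [(-0.83+0j), (0.4+0.35j), 0.40-0.35j]]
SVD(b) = [[-0.19, 0.37, 0.91], [0.39, -0.82, 0.41], [0.9, 0.43, 0.01]] @ diag([2.3560627435434736, 0.7363901425368303, 0.4084089940990365]) @ [[-0.92, -0.15, 0.36], [-0.21, -0.57, -0.79], [-0.32, 0.81, -0.50]]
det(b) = -0.71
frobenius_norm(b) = 2.50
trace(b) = 1.09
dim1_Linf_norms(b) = [0.56, 0.77, 2.03]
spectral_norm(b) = 2.36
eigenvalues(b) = [(-0.7+0j), (0.9+0.46j), (0.9-0.46j)]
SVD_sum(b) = [[0.42, 0.07, -0.16], [-0.84, -0.13, 0.33], [-1.96, -0.31, 0.76]] + [[-0.06,-0.16,-0.21],[0.13,0.35,0.48],[-0.07,-0.18,-0.25]] + [[-0.12, 0.3, -0.19],[-0.05, 0.14, -0.08],[-0.00, 0.00, -0.0]]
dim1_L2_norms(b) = [0.64, 1.11, 2.15]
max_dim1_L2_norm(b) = 2.15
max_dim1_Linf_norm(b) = 2.03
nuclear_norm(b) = 3.50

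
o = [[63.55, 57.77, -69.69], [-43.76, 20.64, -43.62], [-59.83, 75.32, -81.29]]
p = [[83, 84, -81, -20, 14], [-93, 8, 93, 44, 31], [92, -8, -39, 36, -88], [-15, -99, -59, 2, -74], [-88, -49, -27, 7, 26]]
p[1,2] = 93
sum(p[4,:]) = -131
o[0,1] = 57.77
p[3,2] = -59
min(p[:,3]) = -20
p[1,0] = -93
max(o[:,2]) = -43.62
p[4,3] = 7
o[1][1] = 20.64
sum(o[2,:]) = -65.80000000000001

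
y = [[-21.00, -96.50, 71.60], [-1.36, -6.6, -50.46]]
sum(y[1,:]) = -58.42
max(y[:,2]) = 71.6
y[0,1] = -96.5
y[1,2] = -50.46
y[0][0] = -21.0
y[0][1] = -96.5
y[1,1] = -6.6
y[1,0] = -1.36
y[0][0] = -21.0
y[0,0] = -21.0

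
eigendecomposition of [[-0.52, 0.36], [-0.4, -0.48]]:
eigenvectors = [[(-0.04+0.69j), (-0.04-0.69j)], [(-0.73+0j), -0.73-0.00j]]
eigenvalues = [(-0.5+0.38j), (-0.5-0.38j)]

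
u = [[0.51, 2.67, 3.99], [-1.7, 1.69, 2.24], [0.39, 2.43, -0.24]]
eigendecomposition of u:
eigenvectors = [[(-0.44+0j), (-0.85+0j), -0.85-0.00j],[(-0.56+0j), -0.06-0.40j, (-0.06+0.4j)],[(0.7+0j), (-0.32-0.15j), (-0.32+0.15j)]]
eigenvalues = [(-2.43+0j), (2.2+1.93j), (2.2-1.93j)]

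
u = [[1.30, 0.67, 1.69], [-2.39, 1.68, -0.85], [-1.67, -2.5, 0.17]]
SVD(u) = [[-0.57,-0.02,0.82], [0.59,-0.71,0.39], [0.58,0.70,0.41]] @ diag([3.4916006389034018, 3.0850850446610067, 1.2691632068486516]) @ [[-0.89, -0.24, -0.39], [0.16, -0.96, 0.22], [-0.43, 0.14, 0.89]]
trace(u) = 3.15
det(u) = 13.67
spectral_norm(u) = 3.49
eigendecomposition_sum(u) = [[0.46+0.92j, (0.6+0.17j), (0.65-0.16j)], [-0.58+0.45j, (-0.03+0.45j), (0.2+0.44j)], [(-1.27-0.26j), -0.63+0.46j, (-0.36+0.77j)]] + [[0.46-0.92j, (0.6-0.17j), (0.65+0.16j)], [(-0.58-0.45j), (-0.03-0.45j), 0.20-0.44j], [(-1.27+0.26j), (-0.63-0.46j), -0.36-0.77j]] + [[0.37+0.00j, (-0.53+0j), (0.38+0j)], [-1.22-0.00j, (1.75-0j), (-1.25-0j)], [(0.86+0j), (-1.23+0j), (0.88+0j)]]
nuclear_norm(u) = 7.85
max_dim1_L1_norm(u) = 4.92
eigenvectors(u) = [[0.35+0.45j, 0.35-0.45j, 0.24+0.00j], [-0.26+0.31j, (-0.26-0.31j), (-0.79+0j)], [-0.71+0.00j, -0.71-0.00j, 0.56+0.00j]]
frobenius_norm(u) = 4.83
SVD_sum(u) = [[1.76, 0.47, 0.77], [-1.83, -0.49, -0.8], [-1.79, -0.48, -0.78]] + [[-0.01, 0.06, -0.01], [-0.35, 2.10, -0.49], [0.35, -2.09, 0.49]] + [[-0.45, 0.14, 0.94], [-0.21, 0.07, 0.44], [-0.22, 0.07, 0.47]]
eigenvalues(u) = [(0.07+2.13j), (0.07-2.13j), (3+0j)]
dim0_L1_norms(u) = [5.36, 4.85, 2.71]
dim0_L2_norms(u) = [3.19, 3.09, 1.9]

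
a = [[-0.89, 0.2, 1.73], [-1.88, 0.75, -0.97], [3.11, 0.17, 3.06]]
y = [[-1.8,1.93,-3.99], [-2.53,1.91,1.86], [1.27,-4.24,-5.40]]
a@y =[[3.29, -8.67, -5.42], [0.25, 1.92, 14.13], [-2.14, -6.65, -28.62]]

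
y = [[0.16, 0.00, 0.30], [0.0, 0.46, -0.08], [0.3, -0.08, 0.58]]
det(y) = 0.000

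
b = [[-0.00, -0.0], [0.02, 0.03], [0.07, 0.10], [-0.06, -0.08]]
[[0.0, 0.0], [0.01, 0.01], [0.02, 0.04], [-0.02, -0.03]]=b @ [[0.27, 0.17],[0.01, 0.30]]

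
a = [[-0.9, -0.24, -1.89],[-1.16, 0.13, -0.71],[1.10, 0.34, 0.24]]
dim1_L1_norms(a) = [3.03, 2.0, 1.68]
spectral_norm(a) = 2.57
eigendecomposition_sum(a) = [[-0.47+0.53j,  -0.07+0.17j,  -0.92-0.21j], [-0.50+0.11j,  (-0.11+0.07j),  (-0.45-0.51j)], [0.56+0.21j,  0.16+0.00j,  (0.11+0.78j)]] + [[-0.47-0.53j, -0.07-0.17j, (-0.92+0.21j)], [(-0.5-0.11j), -0.11-0.07j, -0.45+0.51j], [(0.56-0.21j), (0.16-0j), 0.11-0.78j]] + [[(0.05-0j), (-0.11-0j), (-0.06+0j)], [(-0.15+0j), (0.36+0j), (0.19-0j)], [(-0.01+0j), (0.03+0j), (0.02-0j)]]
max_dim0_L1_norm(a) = 3.16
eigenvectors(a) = [[(0.67+0j), 0.67-0.00j, (-0.28+0j)], [0.39+0.29j, 0.39-0.29j, 0.96+0.00j], [-0.20-0.53j, (-0.2+0.53j), 0.08+0.00j]]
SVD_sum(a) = [[-1.33,-0.20,-1.52], [-0.84,-0.12,-0.96], [0.61,0.09,0.70]] + [[0.42, 0.03, -0.37], [-0.30, -0.02, 0.26], [0.51, 0.03, -0.45]] + [[0.01,-0.07,0.0], [-0.03,0.27,-0.01], [-0.02,0.22,-0.01]]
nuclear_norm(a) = 3.90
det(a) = 0.89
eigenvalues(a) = [(-0.47+1.38j), (-0.47-1.38j), (0.42+0j)]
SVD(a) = [[-0.79, 0.58, -0.2],[-0.5, -0.41, 0.77],[0.36, 0.71, 0.61]] @ diag([2.5738772152877503, 0.9678521841343721, 0.35765658149809537]) @ [[0.65,0.1,0.75], [0.75,0.05,-0.66], [-0.10,0.99,-0.04]]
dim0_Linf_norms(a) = [1.16, 0.34, 1.89]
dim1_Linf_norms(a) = [1.89, 1.16, 1.1]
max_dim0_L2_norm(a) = 2.03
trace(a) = -0.53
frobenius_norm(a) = 2.77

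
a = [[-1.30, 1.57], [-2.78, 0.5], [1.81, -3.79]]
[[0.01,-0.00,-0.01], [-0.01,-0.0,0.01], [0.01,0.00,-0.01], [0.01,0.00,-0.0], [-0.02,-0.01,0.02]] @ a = [[-0.03, 0.05], [0.03, -0.05], [-0.03, 0.05], [-0.01, 0.02], [0.09, -0.11]]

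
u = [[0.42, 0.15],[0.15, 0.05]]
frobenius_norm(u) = 0.47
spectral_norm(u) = 0.47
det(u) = -0.00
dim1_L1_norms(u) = [0.57, 0.2]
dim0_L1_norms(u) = [0.57, 0.2]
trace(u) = 0.47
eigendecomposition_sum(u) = [[0.42, 0.15],  [0.15, 0.05]] + [[-0.0, 0.0],[0.00, -0.00]]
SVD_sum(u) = [[0.42, 0.15],  [0.15, 0.05]] + [[-0.00, 0.00], [0.0, -0.00]]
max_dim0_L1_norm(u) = 0.57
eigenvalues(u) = [0.47, -0.0]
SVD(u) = [[-0.94, -0.33],[-0.33, 0.94]] @ diag([0.4731701072762911, 0.003170107276291082]) @ [[-0.94, -0.33],[0.33, -0.94]]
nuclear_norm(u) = 0.48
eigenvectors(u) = [[0.94, -0.33], [0.33, 0.94]]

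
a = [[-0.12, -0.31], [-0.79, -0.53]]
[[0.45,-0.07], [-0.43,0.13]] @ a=[[0.0, -0.1],[-0.05, 0.06]]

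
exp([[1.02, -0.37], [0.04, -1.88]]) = [[2.76, -0.33], [0.04, 0.15]]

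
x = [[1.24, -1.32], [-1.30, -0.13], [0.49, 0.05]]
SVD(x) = [[-0.84, -0.55], [0.51, -0.78], [-0.19, 0.30]] @ diag([2.0715322654443593, 0.9686351600179306]) @ [[-0.87, 0.50],[0.5, 0.87]]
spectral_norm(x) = 2.07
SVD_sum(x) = [[1.50,-0.86], [-0.92,0.53], [0.35,-0.2]] + [[-0.26, -0.46], [-0.38, -0.66], [0.14, 0.25]]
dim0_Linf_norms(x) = [1.3, 1.32]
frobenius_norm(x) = 2.29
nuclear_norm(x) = 3.04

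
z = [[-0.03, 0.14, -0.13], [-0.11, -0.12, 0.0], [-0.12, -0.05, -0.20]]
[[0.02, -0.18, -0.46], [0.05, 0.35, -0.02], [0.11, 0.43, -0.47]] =z @[[-0.23, -0.45, 1.68], [-0.22, -2.54, -1.36], [-0.34, -1.25, 1.66]]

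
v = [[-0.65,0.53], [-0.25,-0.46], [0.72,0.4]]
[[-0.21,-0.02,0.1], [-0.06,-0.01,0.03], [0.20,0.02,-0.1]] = v@[[0.3, 0.03, -0.15], [-0.03, -0.0, 0.01]]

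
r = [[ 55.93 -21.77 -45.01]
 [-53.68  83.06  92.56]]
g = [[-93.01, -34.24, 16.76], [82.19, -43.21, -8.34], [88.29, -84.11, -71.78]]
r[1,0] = -53.68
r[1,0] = -53.68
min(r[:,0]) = -53.68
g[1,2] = -8.34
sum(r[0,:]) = -10.850000000000001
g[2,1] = -84.11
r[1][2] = 92.56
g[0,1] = -34.24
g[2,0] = 88.29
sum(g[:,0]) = 77.47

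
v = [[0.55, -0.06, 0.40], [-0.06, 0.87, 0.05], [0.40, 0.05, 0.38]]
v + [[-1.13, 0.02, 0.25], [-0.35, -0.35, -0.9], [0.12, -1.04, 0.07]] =[[-0.58, -0.04, 0.65], [-0.41, 0.52, -0.85], [0.52, -0.99, 0.45]]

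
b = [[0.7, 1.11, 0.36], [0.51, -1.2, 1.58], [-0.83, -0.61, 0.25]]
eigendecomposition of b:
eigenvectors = [[-0.66+0.00j, -0.66-0.00j, -0.49+0.00j], [(-0.04-0.41j), -0.04+0.41j, (0.87+0j)], [0.41-0.48j, (0.41+0.48j), 0.08+0.00j]]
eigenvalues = [(0.55+0.95j), (0.55-0.95j), (-1.34+0j)]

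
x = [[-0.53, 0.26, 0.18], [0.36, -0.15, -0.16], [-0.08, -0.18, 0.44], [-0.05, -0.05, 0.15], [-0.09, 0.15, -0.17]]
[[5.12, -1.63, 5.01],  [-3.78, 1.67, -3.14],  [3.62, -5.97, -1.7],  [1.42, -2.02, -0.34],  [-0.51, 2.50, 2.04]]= x @ [[-11.39, 2.34, -7.62], [-6.07, 5.91, 5.74], [3.68, -10.73, -2.89]]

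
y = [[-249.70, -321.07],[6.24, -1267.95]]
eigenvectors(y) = [[1.00,0.3], [0.01,0.95]]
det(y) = 318610.59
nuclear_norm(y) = 1552.54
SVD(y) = [[0.25, 0.97], [0.97, -0.25]] @ diag([1309.1770866456563, 243.36707008548154]) @ [[-0.04,-1.00], [-1.00,0.04]]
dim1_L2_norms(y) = [406.74, 1267.97]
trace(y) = -1517.65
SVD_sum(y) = [[-14.5, -331.36], [-55.36, -1265.25]] + [[-235.20, 10.29], [61.60, -2.70]]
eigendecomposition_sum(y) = [[-252.16, 79.66],  [-1.55, 0.49]] + [[2.46, -400.73], [7.79, -1268.44]]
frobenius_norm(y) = 1331.61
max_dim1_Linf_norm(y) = 1267.95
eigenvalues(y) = [-251.67, -1265.98]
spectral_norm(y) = 1309.18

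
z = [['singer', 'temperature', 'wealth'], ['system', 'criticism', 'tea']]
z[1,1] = 'criticism'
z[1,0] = 'system'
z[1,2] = 'tea'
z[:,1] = ['temperature', 'criticism']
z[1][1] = 'criticism'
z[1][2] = 'tea'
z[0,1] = 'temperature'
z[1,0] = 'system'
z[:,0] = ['singer', 'system']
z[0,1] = 'temperature'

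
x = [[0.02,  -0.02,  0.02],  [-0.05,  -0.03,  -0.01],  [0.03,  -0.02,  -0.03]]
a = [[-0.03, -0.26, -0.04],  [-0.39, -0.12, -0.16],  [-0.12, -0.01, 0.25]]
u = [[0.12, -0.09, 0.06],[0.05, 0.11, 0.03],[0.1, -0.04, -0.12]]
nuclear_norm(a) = 0.96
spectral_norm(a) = 0.46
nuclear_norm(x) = 0.14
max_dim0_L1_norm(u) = 0.27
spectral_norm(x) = 0.06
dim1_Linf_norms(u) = [0.12, 0.11, 0.12]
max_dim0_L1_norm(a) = 0.54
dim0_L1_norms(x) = [0.1, 0.07, 0.06]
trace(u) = 0.11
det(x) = 0.00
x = u @ a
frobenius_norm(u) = 0.26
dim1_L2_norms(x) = [0.03, 0.06, 0.05]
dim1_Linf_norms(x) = [0.02, 0.05, 0.03]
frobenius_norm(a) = 0.58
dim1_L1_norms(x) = [0.06, 0.09, 0.08]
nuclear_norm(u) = 0.44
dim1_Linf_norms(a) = [0.26, 0.39, 0.25]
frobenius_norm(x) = 0.08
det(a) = -0.03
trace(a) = 0.10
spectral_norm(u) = 0.19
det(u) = -0.00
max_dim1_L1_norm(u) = 0.27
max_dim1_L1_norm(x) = 0.09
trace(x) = -0.04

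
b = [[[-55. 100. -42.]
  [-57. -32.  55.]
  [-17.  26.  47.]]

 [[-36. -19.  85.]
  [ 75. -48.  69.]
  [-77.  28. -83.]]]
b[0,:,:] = [[-55.0, 100.0, -42.0], [-57.0, -32.0, 55.0], [-17.0, 26.0, 47.0]]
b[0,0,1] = 100.0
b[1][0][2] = 85.0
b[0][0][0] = -55.0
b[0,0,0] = -55.0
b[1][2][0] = -77.0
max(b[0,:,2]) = 55.0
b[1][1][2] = 69.0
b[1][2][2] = -83.0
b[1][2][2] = -83.0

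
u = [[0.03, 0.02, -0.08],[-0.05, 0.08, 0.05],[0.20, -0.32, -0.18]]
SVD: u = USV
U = [[-0.08, -1.00, 0.05], [0.25, 0.03, 0.97], [-0.97, 0.09, 0.24]]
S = [0.43, 0.08, 0.0]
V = [[-0.48, 0.76, 0.44], [-0.16, -0.58, 0.8], [0.86, 0.31, 0.40]]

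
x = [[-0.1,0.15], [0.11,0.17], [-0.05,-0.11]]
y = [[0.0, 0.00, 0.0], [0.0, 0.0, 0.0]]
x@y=[[0.00, 0.0, 0.0],[0.00, 0.00, 0.0],[0.0, 0.0, 0.00]]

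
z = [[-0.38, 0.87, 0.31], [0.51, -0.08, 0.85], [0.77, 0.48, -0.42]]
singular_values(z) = [1.0, 1.0, 0.99]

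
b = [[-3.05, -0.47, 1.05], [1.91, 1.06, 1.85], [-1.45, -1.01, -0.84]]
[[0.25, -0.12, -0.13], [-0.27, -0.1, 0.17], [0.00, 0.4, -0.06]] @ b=[[-0.80, -0.11, 0.15],[0.39, -0.15, -0.61],[0.85, 0.48, 0.79]]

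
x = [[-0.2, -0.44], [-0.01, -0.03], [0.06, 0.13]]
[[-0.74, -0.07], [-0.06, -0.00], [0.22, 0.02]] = x@ [[-1.24,0.98], [2.25,-0.29]]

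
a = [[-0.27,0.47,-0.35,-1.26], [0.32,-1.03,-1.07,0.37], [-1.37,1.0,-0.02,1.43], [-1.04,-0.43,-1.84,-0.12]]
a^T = [[-0.27, 0.32, -1.37, -1.04], [0.47, -1.03, 1.00, -0.43], [-0.35, -1.07, -0.02, -1.84], [-1.26, 0.37, 1.43, -0.12]]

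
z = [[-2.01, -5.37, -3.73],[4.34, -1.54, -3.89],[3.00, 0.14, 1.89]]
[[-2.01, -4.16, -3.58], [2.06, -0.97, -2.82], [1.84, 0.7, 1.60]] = z @ [[0.57, 0.12, 0.06],[0.12, 0.64, 0.13],[0.06, 0.13, 0.74]]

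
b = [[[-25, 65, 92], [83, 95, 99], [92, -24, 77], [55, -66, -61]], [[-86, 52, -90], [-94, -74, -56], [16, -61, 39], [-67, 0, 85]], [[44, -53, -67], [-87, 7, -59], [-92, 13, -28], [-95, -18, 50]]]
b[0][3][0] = 55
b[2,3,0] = -95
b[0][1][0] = 83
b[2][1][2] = -59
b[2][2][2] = -28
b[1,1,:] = [-94, -74, -56]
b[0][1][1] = 95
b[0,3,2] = -61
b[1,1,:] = [-94, -74, -56]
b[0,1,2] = 99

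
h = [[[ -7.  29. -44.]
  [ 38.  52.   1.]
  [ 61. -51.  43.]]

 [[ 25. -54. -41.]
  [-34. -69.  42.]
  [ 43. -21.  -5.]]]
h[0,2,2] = 43.0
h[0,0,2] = -44.0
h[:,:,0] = [[-7.0, 38.0, 61.0], [25.0, -34.0, 43.0]]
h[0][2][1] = -51.0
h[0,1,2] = 1.0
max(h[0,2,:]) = 61.0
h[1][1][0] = -34.0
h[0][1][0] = 38.0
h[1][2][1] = -21.0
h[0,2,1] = -51.0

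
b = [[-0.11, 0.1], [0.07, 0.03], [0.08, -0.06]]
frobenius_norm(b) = 0.19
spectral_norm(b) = 0.18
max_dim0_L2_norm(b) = 0.15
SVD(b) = [[-0.81, -0.24], [0.21, -0.97], [0.55, 0.02]] @ diag([0.1826324176035982, 0.06741958202380757]) @ [[0.81, -0.59], [-0.59, -0.81]]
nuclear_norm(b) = 0.25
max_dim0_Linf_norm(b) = 0.11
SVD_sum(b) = [[-0.12, 0.09], [0.03, -0.02], [0.08, -0.06]] + [[0.01, 0.01], [0.04, 0.05], [-0.0, -0.00]]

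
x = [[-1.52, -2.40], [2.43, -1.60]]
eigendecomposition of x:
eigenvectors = [[(0.01+0.7j), (0.01-0.7j)],[(0.71+0j), 0.71-0.00j]]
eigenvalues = [(-1.56+2.41j), (-1.56-2.41j)]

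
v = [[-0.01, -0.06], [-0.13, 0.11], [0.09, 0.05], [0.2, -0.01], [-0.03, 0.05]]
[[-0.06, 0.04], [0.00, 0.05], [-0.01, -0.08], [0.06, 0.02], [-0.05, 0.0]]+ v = [[-0.07,-0.02], [-0.13,0.16], [0.08,-0.03], [0.26,0.01], [-0.08,0.05]]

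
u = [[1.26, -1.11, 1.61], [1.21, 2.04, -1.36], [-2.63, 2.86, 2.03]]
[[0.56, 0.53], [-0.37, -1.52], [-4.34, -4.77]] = u @ [[0.42, 0.10], [-0.77, -1.18], [-0.51, -0.56]]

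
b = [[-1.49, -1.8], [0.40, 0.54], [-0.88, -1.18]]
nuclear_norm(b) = 2.91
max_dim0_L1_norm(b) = 3.52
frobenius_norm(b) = 2.84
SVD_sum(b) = [[-1.46,  -1.82], [0.42,  0.52], [-0.92,  -1.15]] + [[-0.03, 0.02], [-0.02, 0.02], [0.04, -0.03]]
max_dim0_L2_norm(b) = 2.22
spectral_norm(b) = 2.84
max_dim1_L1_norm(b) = 3.29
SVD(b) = [[-0.82, -0.57], [0.24, -0.37], [-0.52, 0.74]] @ diag([2.84145275568024, 0.06816331298556653]) @ [[0.62, 0.78], [0.78, -0.62]]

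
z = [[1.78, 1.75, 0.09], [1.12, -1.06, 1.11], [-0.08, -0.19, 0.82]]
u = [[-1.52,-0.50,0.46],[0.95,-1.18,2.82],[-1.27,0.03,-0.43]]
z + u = [[0.26, 1.25, 0.55], [2.07, -2.24, 3.93], [-1.35, -0.16, 0.39]]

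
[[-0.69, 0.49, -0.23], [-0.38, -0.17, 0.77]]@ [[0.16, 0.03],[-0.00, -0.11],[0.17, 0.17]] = [[-0.15, -0.11], [0.07, 0.14]]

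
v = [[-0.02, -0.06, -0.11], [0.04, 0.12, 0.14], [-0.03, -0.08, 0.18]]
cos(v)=[[1.00, -0.0, 0.01], [0.0, 1.0, -0.02], [0.0, 0.01, 0.99]]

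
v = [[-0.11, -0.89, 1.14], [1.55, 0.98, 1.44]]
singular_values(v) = [2.35, 1.41]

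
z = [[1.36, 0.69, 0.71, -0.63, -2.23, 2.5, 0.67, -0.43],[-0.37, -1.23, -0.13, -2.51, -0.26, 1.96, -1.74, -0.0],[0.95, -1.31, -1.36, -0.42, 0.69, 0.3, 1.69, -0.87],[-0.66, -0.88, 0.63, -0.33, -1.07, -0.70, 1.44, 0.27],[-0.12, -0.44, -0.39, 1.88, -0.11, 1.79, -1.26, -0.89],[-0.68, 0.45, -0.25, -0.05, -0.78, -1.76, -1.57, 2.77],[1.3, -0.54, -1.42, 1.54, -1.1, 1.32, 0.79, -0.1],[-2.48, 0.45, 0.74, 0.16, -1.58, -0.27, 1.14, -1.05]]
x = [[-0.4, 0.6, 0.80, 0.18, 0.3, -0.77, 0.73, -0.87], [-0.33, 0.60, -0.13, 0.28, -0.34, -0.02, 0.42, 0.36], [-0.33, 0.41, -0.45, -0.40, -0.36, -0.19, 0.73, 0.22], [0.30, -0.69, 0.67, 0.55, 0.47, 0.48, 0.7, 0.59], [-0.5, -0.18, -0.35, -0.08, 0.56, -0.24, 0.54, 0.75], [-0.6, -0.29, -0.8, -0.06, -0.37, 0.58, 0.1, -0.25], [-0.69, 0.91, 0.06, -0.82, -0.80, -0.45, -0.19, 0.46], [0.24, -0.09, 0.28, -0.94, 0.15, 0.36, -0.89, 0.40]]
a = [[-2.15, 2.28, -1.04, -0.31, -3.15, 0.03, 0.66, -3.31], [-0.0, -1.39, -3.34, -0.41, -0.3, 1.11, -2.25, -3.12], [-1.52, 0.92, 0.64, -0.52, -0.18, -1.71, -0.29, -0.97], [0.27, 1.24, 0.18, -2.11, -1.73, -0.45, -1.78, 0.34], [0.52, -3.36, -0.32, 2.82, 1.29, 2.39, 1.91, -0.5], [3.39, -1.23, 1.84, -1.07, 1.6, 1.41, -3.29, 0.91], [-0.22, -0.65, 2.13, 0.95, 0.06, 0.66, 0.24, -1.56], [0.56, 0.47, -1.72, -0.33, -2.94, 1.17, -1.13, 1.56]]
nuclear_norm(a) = 29.62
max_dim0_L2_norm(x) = 1.69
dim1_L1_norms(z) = [9.22, 8.2, 7.59, 5.98, 6.88, 8.31, 8.11, 7.87]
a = z @ x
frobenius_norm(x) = 4.08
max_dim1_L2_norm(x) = 1.78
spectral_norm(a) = 8.01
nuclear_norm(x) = 10.02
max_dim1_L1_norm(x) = 4.65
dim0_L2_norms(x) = [1.27, 1.52, 1.47, 1.46, 1.29, 1.26, 1.69, 1.51]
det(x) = -1.15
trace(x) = 1.65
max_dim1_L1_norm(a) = 14.74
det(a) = 0.82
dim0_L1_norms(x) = [3.39, 3.77, 3.54, 3.31, 3.35, 3.09, 4.3, 3.9]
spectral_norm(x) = 2.32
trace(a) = -0.51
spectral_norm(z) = 5.34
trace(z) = -3.69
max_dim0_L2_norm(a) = 5.26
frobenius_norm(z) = 9.50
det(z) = -4.52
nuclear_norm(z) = 23.39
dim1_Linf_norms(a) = [3.31, 3.34, 1.71, 2.11, 3.36, 3.39, 2.13, 2.94]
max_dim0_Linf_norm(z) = 2.77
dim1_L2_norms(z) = [3.88, 3.86, 2.97, 2.34, 3.08, 3.82, 3.16, 3.45]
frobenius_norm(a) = 13.15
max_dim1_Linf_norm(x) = 0.94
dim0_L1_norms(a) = [8.63, 11.54, 11.21, 8.52, 11.25, 8.93, 11.55, 12.27]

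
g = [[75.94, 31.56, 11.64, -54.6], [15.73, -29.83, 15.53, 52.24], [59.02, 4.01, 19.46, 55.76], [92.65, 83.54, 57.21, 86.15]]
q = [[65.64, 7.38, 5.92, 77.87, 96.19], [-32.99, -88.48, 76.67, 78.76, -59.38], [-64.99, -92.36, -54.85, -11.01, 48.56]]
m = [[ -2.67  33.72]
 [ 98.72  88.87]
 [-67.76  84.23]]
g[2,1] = 4.01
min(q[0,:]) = 5.92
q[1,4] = -59.38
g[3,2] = 57.21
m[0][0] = -2.67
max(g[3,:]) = 92.65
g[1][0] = 15.73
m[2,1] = 84.23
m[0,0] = -2.67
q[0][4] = 96.19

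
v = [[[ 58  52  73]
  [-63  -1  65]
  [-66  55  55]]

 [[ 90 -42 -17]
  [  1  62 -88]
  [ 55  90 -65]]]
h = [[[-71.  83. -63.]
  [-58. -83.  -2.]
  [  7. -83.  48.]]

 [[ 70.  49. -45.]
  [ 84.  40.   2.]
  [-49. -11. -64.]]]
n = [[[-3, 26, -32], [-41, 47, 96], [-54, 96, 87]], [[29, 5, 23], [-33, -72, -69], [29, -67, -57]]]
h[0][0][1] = 83.0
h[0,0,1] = 83.0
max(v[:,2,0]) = 55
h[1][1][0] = 84.0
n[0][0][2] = -32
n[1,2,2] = -57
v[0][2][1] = 55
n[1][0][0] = 29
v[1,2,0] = 55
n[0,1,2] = 96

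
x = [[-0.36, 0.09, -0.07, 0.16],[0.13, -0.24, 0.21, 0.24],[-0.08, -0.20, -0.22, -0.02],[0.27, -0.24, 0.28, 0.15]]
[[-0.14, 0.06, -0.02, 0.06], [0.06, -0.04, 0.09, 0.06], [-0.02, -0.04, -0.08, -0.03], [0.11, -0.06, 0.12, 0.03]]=x @ [[0.39,-0.04,-0.01,0.01],[-0.04,0.25,-0.02,0.11],[-0.01,-0.02,0.40,0.02],[0.01,0.11,0.02,0.35]]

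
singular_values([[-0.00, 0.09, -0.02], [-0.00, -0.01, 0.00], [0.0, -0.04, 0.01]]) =[0.1, 0.0, -0.0]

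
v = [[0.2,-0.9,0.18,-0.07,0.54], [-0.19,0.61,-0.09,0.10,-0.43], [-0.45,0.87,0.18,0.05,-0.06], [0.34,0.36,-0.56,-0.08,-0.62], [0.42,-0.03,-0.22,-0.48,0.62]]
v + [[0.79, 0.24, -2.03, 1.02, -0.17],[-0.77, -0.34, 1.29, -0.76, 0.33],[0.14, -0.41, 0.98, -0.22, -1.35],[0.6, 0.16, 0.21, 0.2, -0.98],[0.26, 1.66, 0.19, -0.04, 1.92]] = [[0.99, -0.66, -1.85, 0.95, 0.37], [-0.96, 0.27, 1.20, -0.66, -0.10], [-0.31, 0.46, 1.16, -0.17, -1.41], [0.94, 0.52, -0.35, 0.12, -1.6], [0.68, 1.63, -0.03, -0.52, 2.54]]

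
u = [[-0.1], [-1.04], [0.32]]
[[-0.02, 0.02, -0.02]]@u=[[-0.03]]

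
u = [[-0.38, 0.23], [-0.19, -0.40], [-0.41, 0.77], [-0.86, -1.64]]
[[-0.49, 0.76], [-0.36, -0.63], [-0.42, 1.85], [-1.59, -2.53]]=u@[[1.43, -0.81], [0.22, 1.97]]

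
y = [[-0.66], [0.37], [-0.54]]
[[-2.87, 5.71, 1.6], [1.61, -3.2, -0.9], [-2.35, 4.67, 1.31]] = y@[[4.35, -8.65, -2.42]]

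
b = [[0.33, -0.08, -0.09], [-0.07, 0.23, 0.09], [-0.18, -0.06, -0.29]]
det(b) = -0.021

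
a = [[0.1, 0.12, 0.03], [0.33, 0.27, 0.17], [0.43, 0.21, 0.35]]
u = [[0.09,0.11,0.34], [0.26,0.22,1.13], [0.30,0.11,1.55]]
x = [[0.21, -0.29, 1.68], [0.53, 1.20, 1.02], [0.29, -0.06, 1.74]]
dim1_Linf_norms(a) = [0.12, 0.33, 0.43]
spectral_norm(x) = 2.70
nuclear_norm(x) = 3.95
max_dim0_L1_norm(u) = 3.02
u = a @ x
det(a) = -0.00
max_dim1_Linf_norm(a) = 0.43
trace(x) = 3.15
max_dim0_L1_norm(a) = 0.86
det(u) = -0.00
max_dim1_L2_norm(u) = 1.58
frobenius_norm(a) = 0.77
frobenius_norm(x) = 2.97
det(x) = -0.01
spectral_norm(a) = 0.75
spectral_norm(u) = 2.00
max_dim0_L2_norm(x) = 2.62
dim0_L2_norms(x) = [0.64, 1.24, 2.62]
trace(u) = 1.86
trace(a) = 0.72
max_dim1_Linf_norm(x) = 1.74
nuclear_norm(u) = 2.14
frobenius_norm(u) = 2.01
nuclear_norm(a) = 0.90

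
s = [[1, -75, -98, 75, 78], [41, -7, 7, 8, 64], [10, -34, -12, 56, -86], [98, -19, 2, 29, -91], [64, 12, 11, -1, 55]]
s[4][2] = 11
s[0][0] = 1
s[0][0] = 1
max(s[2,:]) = 56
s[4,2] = 11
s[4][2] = 11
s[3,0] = 98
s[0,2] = -98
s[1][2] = 7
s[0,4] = 78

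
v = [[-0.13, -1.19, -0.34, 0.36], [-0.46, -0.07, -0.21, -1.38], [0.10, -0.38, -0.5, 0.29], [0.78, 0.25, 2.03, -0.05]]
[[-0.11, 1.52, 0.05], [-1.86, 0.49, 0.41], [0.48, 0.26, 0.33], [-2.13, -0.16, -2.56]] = v @ [[-0.73, -0.57, -0.74], [0.92, -1.34, 0.36], [-0.84, 0.3, -1.02], [1.67, -0.14, 0.09]]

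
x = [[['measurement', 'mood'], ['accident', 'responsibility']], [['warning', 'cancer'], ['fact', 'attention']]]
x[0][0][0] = 'measurement'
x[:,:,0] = [['measurement', 'accident'], ['warning', 'fact']]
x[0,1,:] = ['accident', 'responsibility']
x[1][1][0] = 'fact'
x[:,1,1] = ['responsibility', 'attention']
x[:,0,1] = ['mood', 'cancer']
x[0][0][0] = 'measurement'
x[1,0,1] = 'cancer'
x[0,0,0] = 'measurement'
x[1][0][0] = 'warning'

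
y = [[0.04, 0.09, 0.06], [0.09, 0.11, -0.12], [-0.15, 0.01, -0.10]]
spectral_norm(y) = 0.20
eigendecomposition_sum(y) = [[(-0.01+0.05j), 0.01-0.02j, 0.04+0.03j],[(-0.01-0.05j), (-0.01+0.02j), -0.05-0.02j],[-0.06-0.03j, 0.02+0.02j, -0.05+0.04j]] + [[-0.01-0.05j, 0.01+0.02j, (0.04-0.03j)], [(-0.01+0.05j), -0.01-0.02j, -0.05+0.02j], [(-0.06+0.03j), (0.02-0.02j), (-0.05-0.04j)]] + [[(0.06-0j), 0.06-0.00j, (-0.02+0j)], [(0.11-0j), (0.12-0j), (-0.03+0j)], [-0.03+0.00j, -0.03+0.00j, (0.01-0j)]]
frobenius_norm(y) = 0.28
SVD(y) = [[0.43, -0.08, 0.90], [0.58, 0.79, -0.2], [-0.70, 0.60, 0.39]] @ diag([0.19943089527466257, 0.183370191495418, 0.08427746365951158]) @ [[0.87, 0.48, 0.13], [-0.12, 0.47, -0.88], [-0.48, 0.74, 0.46]]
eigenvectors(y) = [[0.13+0.48j, (0.13-0.48j), 0.45+0.00j], [-0.28-0.42j, (-0.28+0.42j), (0.87+0j)], [(-0.7+0j), -0.70-0.00j, -0.21+0.00j]]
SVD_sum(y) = [[0.07, 0.04, 0.01], [0.1, 0.05, 0.02], [-0.12, -0.07, -0.02]] + [[0.00, -0.01, 0.01],[-0.02, 0.07, -0.13],[-0.01, 0.05, -0.1]] + [[-0.04, 0.06, 0.04], [0.01, -0.01, -0.01], [-0.02, 0.02, 0.02]]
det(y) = 0.00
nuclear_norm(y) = 0.47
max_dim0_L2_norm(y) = 0.18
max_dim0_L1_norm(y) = 0.28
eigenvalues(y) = [(-0.07+0.11j), (-0.07-0.11j), (0.19+0j)]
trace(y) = 0.05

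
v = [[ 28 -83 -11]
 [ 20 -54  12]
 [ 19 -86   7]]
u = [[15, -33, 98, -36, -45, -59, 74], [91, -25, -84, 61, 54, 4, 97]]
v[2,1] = -86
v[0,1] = -83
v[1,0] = 20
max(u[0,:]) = 98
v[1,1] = -54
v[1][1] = -54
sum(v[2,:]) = -60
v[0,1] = -83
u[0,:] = [15, -33, 98, -36, -45, -59, 74]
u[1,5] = 4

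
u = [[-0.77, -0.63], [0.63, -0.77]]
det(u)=0.990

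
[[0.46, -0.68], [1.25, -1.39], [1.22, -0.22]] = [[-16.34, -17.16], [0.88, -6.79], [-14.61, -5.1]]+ [[16.80,16.48], [0.37,5.4], [15.83,4.88]]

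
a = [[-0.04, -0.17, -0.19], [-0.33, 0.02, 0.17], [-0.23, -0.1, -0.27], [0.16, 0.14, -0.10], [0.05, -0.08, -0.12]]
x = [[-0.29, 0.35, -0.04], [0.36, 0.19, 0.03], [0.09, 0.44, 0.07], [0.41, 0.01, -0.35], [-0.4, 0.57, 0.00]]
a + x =[[-0.33,0.18,-0.23],[0.03,0.21,0.20],[-0.14,0.34,-0.2],[0.57,0.15,-0.45],[-0.35,0.49,-0.12]]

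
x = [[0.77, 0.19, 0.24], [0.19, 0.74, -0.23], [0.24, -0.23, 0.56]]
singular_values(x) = [0.95, 0.89, 0.23]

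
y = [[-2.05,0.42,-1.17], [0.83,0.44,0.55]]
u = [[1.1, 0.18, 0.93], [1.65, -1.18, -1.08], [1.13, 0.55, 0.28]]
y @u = [[-2.88, -1.51, -2.69],[2.26, -0.07, 0.45]]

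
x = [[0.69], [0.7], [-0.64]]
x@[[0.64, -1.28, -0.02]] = [[0.44, -0.88, -0.01], [0.45, -0.9, -0.01], [-0.41, 0.82, 0.01]]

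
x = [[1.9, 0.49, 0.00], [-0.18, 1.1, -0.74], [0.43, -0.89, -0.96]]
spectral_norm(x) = 1.98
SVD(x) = [[-0.98, -0.08, -0.16], [-0.06, -0.68, 0.73], [-0.17, 0.72, 0.67]] @ diag([1.9824006666984595, 1.4767583395184507, 1.194977992825061]) @ [[-0.97,-0.2,0.11], [0.19,-0.97,-0.13], [-0.13,0.10,-0.99]]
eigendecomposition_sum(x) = [[-0.01+0.00j, (0.02-0j), (0.05+0j)], [(0.04-0j), -0.14+0.00j, -0.35-0.00j], [0.13-0.00j, (-0.45+0j), (-1.11-0j)]] + [[0.95-0.72j, 0.23-1.41j, (-0.03+0.4j)], [-0.11+0.87j, 0.62+0.85j, -0.20-0.22j], [(0.15-0.43j), (-0.22-0.5j), (0.08+0.13j)]] + [[0.95+0.72j, (0.23+1.41j), -0.03-0.40j], [(-0.11-0.87j), (0.62-0.85j), (-0.2+0.22j)], [(0.15+0.43j), (-0.22+0.5j), (0.08-0.13j)]]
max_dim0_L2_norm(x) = 1.96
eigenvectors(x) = [[(0.05+0j), (0.77+0j), 0.77-0.00j], [-0.30+0.00j, (-0.4+0.4j), -0.40-0.40j], [-0.95+0.00j, (0.25-0.16j), (0.25+0.16j)]]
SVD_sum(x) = [[1.90, 0.39, -0.21], [0.12, 0.02, -0.01], [0.34, 0.07, -0.04]] + [[-0.02, 0.12, 0.02], [-0.19, 0.98, 0.13], [0.2, -1.04, -0.14]] + [[0.03, -0.02, 0.19], [-0.11, 0.09, -0.86], [-0.1, 0.08, -0.79]]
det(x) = -3.50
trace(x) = 2.04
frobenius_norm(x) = 2.75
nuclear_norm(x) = 4.65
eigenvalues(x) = [(-1.26+0j), (1.65+0.26j), (1.65-0.26j)]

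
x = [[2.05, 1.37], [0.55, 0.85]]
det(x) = 0.989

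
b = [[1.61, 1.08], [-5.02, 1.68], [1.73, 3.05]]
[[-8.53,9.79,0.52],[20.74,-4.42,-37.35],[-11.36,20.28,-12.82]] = b @[[-4.52, 2.61, 5.07], [-1.16, 5.17, -7.08]]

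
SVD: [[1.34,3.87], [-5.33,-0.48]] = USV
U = [[-0.47, 0.88], [0.88, 0.47]]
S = [5.79, 3.45]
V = [[-0.92,-0.39], [-0.39,0.92]]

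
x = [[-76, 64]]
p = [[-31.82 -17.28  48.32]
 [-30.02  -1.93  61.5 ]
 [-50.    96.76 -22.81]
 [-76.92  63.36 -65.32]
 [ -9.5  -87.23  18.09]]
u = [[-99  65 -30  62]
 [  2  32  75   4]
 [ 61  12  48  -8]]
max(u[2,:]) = 61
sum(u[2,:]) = 113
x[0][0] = -76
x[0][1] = 64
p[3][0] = -76.92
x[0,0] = -76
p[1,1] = -1.93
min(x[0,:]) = -76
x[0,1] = 64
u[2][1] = 12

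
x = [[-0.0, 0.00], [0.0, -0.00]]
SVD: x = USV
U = [[1.00, 0.0], [0.0, 1.00]]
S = [-0.0, -0.0]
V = [[1.0, 0.0],  [0.00, 1.00]]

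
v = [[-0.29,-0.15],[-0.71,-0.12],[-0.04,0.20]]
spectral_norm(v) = 0.79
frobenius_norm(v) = 0.82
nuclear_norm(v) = 1.01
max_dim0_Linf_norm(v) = 0.71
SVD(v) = [[-0.40, 0.37], [-0.92, -0.17], [0.01, -0.91]] @ diag([0.7853562624148519, 0.2234178620562244]) @ [[0.98, 0.22], [0.22, -0.98]]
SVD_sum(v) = [[-0.31, -0.07],[-0.7, -0.16],[0.0, 0.0]] + [[0.02, -0.08],[-0.01, 0.04],[-0.04, 0.2]]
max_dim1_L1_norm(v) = 0.83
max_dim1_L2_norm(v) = 0.72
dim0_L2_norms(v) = [0.77, 0.28]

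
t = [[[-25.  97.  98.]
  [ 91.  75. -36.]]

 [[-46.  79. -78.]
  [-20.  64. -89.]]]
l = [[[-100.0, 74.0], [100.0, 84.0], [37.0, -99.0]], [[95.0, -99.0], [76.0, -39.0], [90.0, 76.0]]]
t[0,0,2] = 98.0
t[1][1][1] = 64.0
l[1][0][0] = 95.0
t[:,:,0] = [[-25.0, 91.0], [-46.0, -20.0]]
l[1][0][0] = 95.0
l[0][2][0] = 37.0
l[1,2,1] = 76.0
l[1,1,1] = -39.0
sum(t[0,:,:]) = 300.0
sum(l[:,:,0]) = 298.0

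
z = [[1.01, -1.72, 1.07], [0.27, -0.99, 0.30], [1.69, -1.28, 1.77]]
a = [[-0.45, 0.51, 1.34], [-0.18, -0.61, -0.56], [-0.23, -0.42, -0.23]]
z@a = [[-0.39, 1.11, 2.07], [-0.01, 0.62, 0.85], [-0.94, 0.9, 2.57]]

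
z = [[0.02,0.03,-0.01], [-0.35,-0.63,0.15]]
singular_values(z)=[0.74, 0.0]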